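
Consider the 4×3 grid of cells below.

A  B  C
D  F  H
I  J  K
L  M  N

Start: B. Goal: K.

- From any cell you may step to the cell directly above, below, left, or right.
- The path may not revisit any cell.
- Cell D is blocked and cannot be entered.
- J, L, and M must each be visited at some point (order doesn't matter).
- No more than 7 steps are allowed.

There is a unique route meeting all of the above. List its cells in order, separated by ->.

B -> F -> J -> I -> L -> M -> N -> K

The budget equals the shortest possible length, so every move has to be on a shortest route through the required cells.
Route from B: down 2 to J, left 1 to I, down 1 to L, right 2 to N, up 1 to K — 7 moves in all.
Check: all required cells visited; 7 ≤ 7 moves.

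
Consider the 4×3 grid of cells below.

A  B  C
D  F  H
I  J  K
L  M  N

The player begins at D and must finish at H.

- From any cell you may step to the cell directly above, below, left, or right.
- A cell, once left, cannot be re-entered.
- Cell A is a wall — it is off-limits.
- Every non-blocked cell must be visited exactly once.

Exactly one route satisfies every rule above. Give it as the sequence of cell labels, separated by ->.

D -> I -> L -> M -> N -> K -> J -> F -> B -> C -> H

Need to visit all 11 open cells exactly once, starting at D and ending at H.
Cell N has only two open neighbours (K and M), so the path must pass straight through it: one of those is the cell it's entered from and the other is where it exits.
Route from D: down 2 to L, right 2 to N, up 1 to K, left 1 to J, up 2 to B, right 1 to C, down 1 to H — 10 moves in all.
Check: all 11 open cells covered.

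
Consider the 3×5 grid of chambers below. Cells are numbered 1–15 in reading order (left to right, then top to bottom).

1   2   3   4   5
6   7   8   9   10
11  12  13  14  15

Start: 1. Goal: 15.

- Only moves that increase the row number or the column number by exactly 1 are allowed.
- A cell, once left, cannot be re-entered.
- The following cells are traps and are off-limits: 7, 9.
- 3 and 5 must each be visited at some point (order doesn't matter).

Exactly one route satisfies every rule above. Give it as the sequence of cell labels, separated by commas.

Moves only go right or down, so the column and row indices never decrease.
Route from 1: right 4 to 5, down 2 to 15 — 6 moves in all.
Check: all required cells visited.

1, 2, 3, 4, 5, 10, 15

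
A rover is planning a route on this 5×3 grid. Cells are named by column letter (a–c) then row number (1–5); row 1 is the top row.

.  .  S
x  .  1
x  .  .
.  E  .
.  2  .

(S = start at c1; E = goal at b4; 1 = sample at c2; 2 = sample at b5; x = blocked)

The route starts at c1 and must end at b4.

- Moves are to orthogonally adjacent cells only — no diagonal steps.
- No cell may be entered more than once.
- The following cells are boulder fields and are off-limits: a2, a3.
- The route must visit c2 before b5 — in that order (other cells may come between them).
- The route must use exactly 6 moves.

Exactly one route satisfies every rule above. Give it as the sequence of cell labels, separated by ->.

c1 -> c2 -> c3 -> c4 -> c5 -> b5 -> b4

The waypoints must appear in the order c2, b5, with no cell reused.
Route from c1: 4× down (reaching c5), left to b5, up to b4 — 6 moves in all.
Check: order respected (1 at step 1, 2 at step 5); 6 moves as required.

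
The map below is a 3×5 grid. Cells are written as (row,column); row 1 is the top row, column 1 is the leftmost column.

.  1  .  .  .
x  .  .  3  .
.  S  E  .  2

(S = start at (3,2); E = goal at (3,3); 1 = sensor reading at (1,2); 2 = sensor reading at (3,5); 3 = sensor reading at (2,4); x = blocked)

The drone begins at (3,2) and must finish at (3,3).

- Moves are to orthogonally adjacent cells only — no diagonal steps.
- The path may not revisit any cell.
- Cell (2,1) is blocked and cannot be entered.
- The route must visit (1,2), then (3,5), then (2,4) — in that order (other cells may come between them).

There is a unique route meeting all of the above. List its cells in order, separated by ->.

The waypoints must appear in the order (1,2), (3,5), (2,4), with no cell reused.
Route from (3,2): up 2 to (1,2), right 3 to (1,5), down 2 to (3,5), left 1 to (3,4), up 1 to (2,4), left 1 to (2,3), down 1 to (3,3) — 11 moves in all.
Check: order respected (1 at step 2, 2 at step 7, 3 at step 9).

(3,2) -> (2,2) -> (1,2) -> (1,3) -> (1,4) -> (1,5) -> (2,5) -> (3,5) -> (3,4) -> (2,4) -> (2,3) -> (3,3)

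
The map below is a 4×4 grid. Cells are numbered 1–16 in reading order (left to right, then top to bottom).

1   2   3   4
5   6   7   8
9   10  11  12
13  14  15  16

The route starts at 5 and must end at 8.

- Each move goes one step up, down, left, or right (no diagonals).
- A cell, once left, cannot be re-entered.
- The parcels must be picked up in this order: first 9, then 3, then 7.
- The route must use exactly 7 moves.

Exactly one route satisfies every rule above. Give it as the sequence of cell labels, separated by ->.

The waypoints must appear in the order 9, 3, 7, with no cell reused.
Route from 5: down 1 to 9, right 1 to 10, up 2 to 2, right 1 to 3, down 1 to 7, right 1 to 8 — 7 moves in all.
Check: order respected (9 at step 1, 3 at step 5, 7 at step 6); 7 moves as required.

5 -> 9 -> 10 -> 6 -> 2 -> 3 -> 7 -> 8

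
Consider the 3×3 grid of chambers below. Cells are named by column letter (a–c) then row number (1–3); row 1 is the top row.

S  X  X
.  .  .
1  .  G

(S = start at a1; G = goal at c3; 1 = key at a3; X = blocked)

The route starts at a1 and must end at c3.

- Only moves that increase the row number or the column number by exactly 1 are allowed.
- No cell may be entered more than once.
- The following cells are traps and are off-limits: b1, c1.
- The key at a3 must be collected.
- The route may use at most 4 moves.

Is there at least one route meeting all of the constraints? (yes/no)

yes

One route that works: a1 → a2 → a3 → b3 → c3.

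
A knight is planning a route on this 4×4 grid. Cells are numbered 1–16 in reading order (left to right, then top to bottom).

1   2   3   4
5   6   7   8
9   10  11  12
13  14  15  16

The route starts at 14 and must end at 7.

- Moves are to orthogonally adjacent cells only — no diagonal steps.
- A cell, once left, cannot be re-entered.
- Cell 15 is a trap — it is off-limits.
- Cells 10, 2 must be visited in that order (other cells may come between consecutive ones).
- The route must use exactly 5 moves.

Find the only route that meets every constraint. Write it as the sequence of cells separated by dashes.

14 - 10 - 6 - 2 - 3 - 7

The waypoints must appear in the order 10, 2, with no cell reused.
Route from 14: up 3 to 2, right 1 to 3, down 1 to 7 — 5 moves in all.
Check: order respected (10 at step 1, 2 at step 3); 5 moves as required.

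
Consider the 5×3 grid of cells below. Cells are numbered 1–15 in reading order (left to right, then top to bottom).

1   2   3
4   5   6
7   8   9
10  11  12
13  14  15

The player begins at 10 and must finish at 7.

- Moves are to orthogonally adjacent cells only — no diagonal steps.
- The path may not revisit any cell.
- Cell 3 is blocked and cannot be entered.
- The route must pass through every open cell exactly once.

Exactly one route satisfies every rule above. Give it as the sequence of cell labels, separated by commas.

Need to visit all 14 open cells exactly once, starting at 10 and ending at 7.
Route from 10: down to 13, 2× right (reaching 15), up to 12, left to 11, up to 8, right to 9, up to 6, left to 5, up to 2, left to 1, 2× down (reaching 7) — 13 moves in all.
Check: all 14 open cells covered.

10, 13, 14, 15, 12, 11, 8, 9, 6, 5, 2, 1, 4, 7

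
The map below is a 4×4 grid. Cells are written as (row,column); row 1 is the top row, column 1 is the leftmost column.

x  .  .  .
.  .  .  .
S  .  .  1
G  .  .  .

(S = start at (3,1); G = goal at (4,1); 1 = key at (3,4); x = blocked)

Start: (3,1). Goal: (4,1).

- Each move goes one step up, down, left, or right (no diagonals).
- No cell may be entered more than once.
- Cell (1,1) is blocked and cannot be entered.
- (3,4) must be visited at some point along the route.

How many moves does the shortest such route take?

7

Any route passes through (3,4) somewhere between (3,1) and (4,1). Summing Manhattan distances along the two legs ((3,1) → (3,4) → (4,1)) gives a lower bound of 3 + 4 = 7 moves.
A route of 7 moves achieves this: (3,1) → (3,2) → (3,3) → (3,4) → (4,4) → (4,3) → (4,2) → (4,1).
Since 7 matches the lower bound, it is optimal.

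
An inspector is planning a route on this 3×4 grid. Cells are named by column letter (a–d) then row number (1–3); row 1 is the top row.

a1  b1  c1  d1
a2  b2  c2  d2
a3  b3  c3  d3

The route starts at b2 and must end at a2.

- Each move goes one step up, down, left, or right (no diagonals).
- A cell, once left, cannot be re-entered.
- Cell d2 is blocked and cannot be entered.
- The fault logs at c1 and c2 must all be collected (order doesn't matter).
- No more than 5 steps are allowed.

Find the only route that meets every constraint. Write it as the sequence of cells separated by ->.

b2 -> c2 -> c1 -> b1 -> a1 -> a2

Any route must reach c1 and c2 and still end at a2 within 5 moves, so the order of the required stops is forced.
Route from b2: right 1 to c2, up 1 to c1, left 2 to a1, down 1 to a2 — 5 moves in all.
Check: all required cells visited; 5 ≤ 5 moves.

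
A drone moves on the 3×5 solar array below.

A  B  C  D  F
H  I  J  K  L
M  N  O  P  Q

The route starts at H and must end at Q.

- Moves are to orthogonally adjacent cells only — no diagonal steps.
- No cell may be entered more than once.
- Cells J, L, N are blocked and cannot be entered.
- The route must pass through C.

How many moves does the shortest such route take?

Any route passes through C somewhere between H and Q. Summing Manhattan distances along the two legs (H → C → Q) gives a lower bound of 3 + 4 = 7 moves.
A route of 7 moves achieves this: H → A → B → C → D → K → P → Q.
Since 7 matches the lower bound, it is optimal.

7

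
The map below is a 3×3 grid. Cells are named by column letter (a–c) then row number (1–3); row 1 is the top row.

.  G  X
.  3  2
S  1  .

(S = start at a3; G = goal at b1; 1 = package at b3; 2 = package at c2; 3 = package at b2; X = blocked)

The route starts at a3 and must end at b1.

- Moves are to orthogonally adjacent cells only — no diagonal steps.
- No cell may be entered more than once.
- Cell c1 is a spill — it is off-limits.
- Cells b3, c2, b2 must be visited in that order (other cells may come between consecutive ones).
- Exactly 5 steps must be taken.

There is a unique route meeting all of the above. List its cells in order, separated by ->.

The waypoints must appear in the order b3, c2, b2, with no cell reused.
Route from a3: 2× right (reaching c3), up to c2, left to b2, up to b1 — 5 moves in all.
Check: order respected (1 at step 1, 2 at step 3, 3 at step 4); 5 moves as required.

a3 -> b3 -> c3 -> c2 -> b2 -> b1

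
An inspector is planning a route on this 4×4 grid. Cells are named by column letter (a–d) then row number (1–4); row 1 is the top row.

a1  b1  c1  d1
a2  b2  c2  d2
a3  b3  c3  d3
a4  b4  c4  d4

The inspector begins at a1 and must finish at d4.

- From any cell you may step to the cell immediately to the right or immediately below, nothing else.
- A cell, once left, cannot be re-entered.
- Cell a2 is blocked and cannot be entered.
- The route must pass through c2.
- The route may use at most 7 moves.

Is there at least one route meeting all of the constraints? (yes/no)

yes

One route that works: a1 → b1 → b2 → c2 → c3 → c4 → d4.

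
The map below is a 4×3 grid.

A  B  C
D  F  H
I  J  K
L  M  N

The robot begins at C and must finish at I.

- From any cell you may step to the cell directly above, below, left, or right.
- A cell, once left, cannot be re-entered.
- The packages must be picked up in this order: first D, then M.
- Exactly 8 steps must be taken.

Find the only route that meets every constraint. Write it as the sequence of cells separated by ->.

C -> B -> A -> D -> F -> J -> M -> L -> I

The waypoints must appear in the order D, M, with no cell reused.
Route from C: 2× left (reaching A), down to D, right to F, 2× down (reaching M), left to L, up to I — 8 moves in all.
Check: order respected (D at step 3, M at step 6); 8 moves as required.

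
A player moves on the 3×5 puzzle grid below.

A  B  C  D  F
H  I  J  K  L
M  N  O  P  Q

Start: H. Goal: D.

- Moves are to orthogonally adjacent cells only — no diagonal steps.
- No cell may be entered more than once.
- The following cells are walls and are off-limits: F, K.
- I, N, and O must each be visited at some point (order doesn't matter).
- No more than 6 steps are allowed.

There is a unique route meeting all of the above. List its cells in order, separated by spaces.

H I N O J C D

Any route must reach I, N, and O and still end at D within 6 moves, so the order of the required stops is forced.
Route from H: right to I, down to N, right to O, 2× up (reaching C), right to D — 6 moves in all.
Check: all required cells visited; 6 ≤ 6 moves.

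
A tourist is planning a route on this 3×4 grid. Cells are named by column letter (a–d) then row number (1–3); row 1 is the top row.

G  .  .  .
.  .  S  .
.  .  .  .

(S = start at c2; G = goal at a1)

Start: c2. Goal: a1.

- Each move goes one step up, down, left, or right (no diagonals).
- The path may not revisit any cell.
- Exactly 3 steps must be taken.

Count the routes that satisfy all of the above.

3

Need simple routes of exactly 3 moves from c2 to a1 (Manhattan distance 3, so 0 moves are spent on a detour and 0 undoing it).
Enumerating: c2 c1 b1 a1 | c2 b2 b1 a1 | c2 b2 a2 a1.
That gives 3 routes.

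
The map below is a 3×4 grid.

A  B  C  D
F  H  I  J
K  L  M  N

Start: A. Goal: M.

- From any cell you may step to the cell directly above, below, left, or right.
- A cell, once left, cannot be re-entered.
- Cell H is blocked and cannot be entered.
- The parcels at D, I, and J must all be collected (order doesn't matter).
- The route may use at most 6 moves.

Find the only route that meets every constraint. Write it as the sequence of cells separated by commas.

A, B, C, D, J, I, M

The 6-move cap with required stops at D, I, J leaves no slack for detours.
Route from A: right 3 to D, down 1 to J, left 1 to I, down 1 to M — 6 moves in all.
Check: all required cells visited; 6 ≤ 6 moves.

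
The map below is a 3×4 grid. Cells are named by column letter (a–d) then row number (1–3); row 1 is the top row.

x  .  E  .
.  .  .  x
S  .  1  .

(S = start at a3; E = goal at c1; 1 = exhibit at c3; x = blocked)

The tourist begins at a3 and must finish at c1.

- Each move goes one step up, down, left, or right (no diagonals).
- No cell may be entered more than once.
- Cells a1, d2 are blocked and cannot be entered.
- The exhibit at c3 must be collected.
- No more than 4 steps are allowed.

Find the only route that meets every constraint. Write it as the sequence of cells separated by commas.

The 4-move cap with required stops at c3 leaves no slack for detours.
Route from a3: 2× right (reaching c3), 2× up (reaching c1) — 4 moves in all.
Check: all required cells visited; 4 ≤ 4 moves.

a3, b3, c3, c2, c1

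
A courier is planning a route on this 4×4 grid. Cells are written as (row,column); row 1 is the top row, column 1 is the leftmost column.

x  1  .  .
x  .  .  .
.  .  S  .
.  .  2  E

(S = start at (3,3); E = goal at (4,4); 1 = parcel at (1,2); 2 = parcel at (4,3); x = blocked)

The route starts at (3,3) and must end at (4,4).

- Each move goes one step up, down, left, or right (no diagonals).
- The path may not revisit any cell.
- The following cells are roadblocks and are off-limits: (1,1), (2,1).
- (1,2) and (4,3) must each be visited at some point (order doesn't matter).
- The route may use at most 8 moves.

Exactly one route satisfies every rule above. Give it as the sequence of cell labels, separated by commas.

(3,3), (2,3), (1,3), (1,2), (2,2), (3,2), (4,2), (4,3), (4,4)

The budget equals the shortest possible length, so every move has to be on a shortest route through the required cells.
Route from (3,3): up 2 to (1,3), left 1 to (1,2), down 3 to (4,2), right 2 to (4,4) — 8 moves in all.
Check: all required cells visited; 8 ≤ 8 moves.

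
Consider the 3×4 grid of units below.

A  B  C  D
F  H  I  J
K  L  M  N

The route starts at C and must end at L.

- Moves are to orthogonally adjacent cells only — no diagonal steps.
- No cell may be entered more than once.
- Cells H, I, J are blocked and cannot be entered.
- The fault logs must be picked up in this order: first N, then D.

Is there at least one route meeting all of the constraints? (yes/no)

no

N must be visited but has only one open neighbour (M), and it is neither the start nor the goal — the route would have to enter and leave through M, re-entering it.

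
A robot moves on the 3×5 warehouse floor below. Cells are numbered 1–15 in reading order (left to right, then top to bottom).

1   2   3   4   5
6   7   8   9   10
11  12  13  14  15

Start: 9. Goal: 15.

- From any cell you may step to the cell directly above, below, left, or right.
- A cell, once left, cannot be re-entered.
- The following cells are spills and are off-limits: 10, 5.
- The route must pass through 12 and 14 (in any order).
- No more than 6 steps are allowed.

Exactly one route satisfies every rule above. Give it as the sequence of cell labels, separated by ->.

Any route must reach 12 and 14 and still end at 15 within 6 moves, so the order of the required stops is forced.
Route from 9: 2× left (reaching 7), down to 12, 3× right (reaching 15) — 6 moves in all.
Check: all required cells visited; 6 ≤ 6 moves.

9 -> 8 -> 7 -> 12 -> 13 -> 14 -> 15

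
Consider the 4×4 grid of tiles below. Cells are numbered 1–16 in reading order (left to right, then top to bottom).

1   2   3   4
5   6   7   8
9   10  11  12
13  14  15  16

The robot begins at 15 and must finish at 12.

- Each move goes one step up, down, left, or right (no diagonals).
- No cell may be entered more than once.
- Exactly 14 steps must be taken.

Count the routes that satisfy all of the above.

Need simple routes of exactly 14 moves from 15 to 12 (Manhattan distance 2, so 6 moves are spent on a detour and 6 undoing it).
Enumerating: 15 11 7 6 10 14 13 9 5 1 2 3 4 8 12 | 15 11 10 14 13 9 5 1 2 6 7 3 4 8 12 | 15 14 13 9 5 1 2 6 10 11 7 3 4 8 12 | 15 14 13 9 5 1 2 3 4 8 7 6 10 11 12 | 15 14 13 9 10 6 5 1 2 3 4 8 7 11 12 | 15 14 13 9 10 11 7 6 5 1 2 3 4 8 12.
That gives 6 routes.

6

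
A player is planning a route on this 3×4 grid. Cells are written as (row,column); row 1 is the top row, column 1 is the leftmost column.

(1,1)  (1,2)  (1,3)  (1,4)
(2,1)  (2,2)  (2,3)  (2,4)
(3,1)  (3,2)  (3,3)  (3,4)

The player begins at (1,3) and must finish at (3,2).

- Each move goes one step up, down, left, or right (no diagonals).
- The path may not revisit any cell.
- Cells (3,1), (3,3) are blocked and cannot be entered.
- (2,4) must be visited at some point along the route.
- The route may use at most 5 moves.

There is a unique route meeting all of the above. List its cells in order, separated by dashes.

The 5-move cap with required stops at (2,4) leaves no slack for detours.
Route from (1,3): right 1 to (1,4), down 1 to (2,4), left 2 to (2,2), down 1 to (3,2) — 5 moves in all.
Check: all required cells visited; 5 ≤ 5 moves.

(1,3) - (1,4) - (2,4) - (2,3) - (2,2) - (3,2)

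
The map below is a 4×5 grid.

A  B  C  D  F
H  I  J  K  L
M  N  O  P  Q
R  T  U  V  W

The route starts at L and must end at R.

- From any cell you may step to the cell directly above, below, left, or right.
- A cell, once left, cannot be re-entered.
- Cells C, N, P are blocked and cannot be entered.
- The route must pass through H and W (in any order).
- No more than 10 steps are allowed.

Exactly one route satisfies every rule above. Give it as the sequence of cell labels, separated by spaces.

Any route must reach H and W and still end at R within 10 moves, so the order of the required stops is forced.
Route from L: down 2 to W, left 2 to U, up 2 to J, left 2 to H, down 2 to R — 10 moves in all.
Check: all required cells visited; 10 ≤ 10 moves.

L Q W V U O J I H M R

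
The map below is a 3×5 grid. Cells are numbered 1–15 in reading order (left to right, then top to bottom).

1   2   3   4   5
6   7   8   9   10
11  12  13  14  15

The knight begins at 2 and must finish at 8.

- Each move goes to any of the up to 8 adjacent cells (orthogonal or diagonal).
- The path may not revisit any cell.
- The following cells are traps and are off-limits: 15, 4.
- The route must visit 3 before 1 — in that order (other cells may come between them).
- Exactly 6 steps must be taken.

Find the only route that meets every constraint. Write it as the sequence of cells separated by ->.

The waypoints must appear in the order 3, 1, with no cell reused.
Route from 2: right 1 to 3, down-left 1 to 7, up-left 1 to 1, down 1 to 6, down-right 1 to 12, up-right 1 to 8 — 6 moves in all.
Check: order respected (3 at step 1, 1 at step 3); 6 moves as required.

2 -> 3 -> 7 -> 1 -> 6 -> 12 -> 8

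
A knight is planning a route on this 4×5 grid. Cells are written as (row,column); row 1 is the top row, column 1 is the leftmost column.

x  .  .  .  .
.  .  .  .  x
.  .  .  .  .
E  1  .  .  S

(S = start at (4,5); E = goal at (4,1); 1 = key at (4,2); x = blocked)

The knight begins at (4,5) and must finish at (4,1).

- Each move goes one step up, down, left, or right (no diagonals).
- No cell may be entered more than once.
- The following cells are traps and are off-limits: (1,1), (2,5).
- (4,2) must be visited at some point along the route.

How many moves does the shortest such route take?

4

Any route passes through (4,2) somewhere between (4,5) and (4,1). Summing Manhattan distances along the two legs ((4,5) → (4,2) → (4,1)) gives a lower bound of 3 + 1 = 4 moves.
A route of 4 moves achieves this: (4,5) → (4,4) → (4,3) → (4,2) → (4,1).
Since 4 matches the lower bound, it is optimal.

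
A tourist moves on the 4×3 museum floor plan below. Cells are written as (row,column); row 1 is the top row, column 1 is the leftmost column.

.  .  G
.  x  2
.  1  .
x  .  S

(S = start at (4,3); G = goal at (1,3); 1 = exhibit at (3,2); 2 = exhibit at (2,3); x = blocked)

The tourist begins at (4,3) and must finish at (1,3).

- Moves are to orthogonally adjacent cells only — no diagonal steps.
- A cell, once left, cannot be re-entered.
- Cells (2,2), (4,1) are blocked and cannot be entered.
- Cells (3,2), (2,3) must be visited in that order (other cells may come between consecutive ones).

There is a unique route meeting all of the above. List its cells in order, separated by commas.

The waypoints must appear in the order (3,2), (2,3), with no cell reused.
Route from (4,3): left 1 to (4,2), up 1 to (3,2), right 1 to (3,3), up 2 to (1,3) — 5 moves in all.
Check: order respected (1 at step 2, 2 at step 4).

(4,3), (4,2), (3,2), (3,3), (2,3), (1,3)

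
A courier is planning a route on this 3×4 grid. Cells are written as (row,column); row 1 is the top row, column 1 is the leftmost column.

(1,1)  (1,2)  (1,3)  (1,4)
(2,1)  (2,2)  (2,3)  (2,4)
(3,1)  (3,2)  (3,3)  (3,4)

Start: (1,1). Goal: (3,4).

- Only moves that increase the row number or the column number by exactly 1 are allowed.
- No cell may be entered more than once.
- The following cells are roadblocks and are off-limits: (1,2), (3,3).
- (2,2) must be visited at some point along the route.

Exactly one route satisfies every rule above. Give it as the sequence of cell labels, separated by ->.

(1,1) -> (2,1) -> (2,2) -> (2,3) -> (2,4) -> (3,4)

Moves only go right or down, so the column and row indices never decrease.
Route from (1,1): down to (2,1), 3× right (reaching (2,4)), down to (3,4) — 5 moves in all.
Check: all required cells visited.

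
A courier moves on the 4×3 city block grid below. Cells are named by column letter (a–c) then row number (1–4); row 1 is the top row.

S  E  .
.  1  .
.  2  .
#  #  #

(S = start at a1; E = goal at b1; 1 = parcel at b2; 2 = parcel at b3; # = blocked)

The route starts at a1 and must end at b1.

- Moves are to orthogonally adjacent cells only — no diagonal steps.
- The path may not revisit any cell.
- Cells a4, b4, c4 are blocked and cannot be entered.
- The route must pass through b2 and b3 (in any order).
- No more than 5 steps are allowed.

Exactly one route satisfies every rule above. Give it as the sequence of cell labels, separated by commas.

a1, a2, a3, b3, b2, b1

The budget equals the shortest possible length, so every move has to be on a shortest route through the required cells.
Route from a1: down 2 to a3, right 1 to b3, up 2 to b1 — 5 moves in all.
Check: all required cells visited; 5 ≤ 5 moves.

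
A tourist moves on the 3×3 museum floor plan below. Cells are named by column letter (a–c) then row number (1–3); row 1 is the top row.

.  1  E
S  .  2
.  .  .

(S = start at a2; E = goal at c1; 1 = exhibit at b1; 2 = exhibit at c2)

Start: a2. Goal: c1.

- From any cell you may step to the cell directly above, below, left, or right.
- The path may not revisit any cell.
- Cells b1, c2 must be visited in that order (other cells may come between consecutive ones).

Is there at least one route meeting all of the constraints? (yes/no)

yes

One route that works: a2 → a1 → b1 → b2 → c2 → c1.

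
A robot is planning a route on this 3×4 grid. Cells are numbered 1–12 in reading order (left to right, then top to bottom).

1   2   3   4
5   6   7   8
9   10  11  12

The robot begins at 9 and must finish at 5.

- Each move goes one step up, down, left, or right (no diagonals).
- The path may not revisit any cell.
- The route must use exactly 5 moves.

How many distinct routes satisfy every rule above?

2

Need simple routes of exactly 5 moves from 9 to 5 (Manhattan distance 1, so 2 moves are spent on a detour and 2 undoing it).
Enumerating: 9 10 6 2 1 5 | 9 10 11 7 6 5.
That gives 2 routes.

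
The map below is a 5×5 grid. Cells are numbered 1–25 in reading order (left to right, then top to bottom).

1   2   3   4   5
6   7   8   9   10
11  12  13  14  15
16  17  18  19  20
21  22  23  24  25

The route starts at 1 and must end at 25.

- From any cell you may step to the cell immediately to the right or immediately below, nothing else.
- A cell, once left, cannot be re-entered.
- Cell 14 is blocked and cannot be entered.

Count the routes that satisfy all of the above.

40

A right/down-only route from 1 to 25 makes exactly 4 down-moves and 4 right-moves in some order.
With no other constraints that would be C(8,4) = 70 routes.
Subtract routes through each blocked cell (inclusion–exclusion for overlaps): − through 14: 30 → 40.
That gives 40 routes.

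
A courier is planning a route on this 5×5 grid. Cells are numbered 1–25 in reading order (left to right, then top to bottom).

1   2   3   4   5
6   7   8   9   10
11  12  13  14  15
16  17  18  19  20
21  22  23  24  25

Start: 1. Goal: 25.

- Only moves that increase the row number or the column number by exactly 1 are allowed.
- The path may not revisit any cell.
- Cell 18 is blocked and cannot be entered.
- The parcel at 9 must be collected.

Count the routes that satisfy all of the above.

16

A right/down-only route from 1 to 25 makes exactly 4 down-moves and 4 right-moves in some order.
With no other constraints that would be C(8,4) = 70 routes.
Split at 9 and multiply the segment counts (each segment already excludes blocked cells): 1→9: 4; 9→25: 4; product = 16.
That gives 16 routes.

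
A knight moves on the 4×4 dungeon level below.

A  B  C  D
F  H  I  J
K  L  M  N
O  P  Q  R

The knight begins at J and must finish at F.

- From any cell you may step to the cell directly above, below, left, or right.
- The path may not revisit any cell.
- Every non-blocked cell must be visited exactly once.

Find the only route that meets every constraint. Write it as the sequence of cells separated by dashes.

J - D - C - I - M - N - R - Q - P - O - K - L - H - B - A - F

Need to visit all 16 open cells exactly once, starting at J and ending at F.
Route from J: up 1 to D, left 1 to C, down 2 to M, right 1 to N, down 1 to R, left 3 to O, up 1 to K, right 1 to L, up 2 to B, left 1 to A, down 1 to F — 15 moves in all.
Check: all 16 open cells covered.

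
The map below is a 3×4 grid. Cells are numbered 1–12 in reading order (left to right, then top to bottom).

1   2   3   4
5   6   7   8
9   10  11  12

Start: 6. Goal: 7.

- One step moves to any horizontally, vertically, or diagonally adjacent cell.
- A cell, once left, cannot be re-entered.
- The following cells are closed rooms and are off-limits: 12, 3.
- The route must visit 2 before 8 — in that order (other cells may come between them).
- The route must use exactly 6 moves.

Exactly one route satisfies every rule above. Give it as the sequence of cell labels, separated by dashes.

The waypoints must appear in the order 2, 8, with no cell reused.
Route from 6: up 1 to 2, down-left 1 to 5, down-right 1 to 10, right 1 to 11, up-right 1 to 8, left 1 to 7 — 6 moves in all.
Check: order respected (2 at step 1, 8 at step 5); 6 moves as required.

6 - 2 - 5 - 10 - 11 - 8 - 7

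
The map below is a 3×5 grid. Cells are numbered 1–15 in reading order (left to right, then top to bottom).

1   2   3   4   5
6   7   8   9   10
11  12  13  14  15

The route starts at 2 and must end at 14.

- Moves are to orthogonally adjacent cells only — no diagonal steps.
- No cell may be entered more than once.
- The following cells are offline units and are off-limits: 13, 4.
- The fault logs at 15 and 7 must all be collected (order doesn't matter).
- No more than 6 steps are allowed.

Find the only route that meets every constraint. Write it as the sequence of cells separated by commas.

The budget equals the shortest possible length, so every move has to be on a shortest route through the required cells.
Route from 2: down to 7, 3× right (reaching 10), down to 15, left to 14 — 6 moves in all.
Check: all required cells visited; 6 ≤ 6 moves.

2, 7, 8, 9, 10, 15, 14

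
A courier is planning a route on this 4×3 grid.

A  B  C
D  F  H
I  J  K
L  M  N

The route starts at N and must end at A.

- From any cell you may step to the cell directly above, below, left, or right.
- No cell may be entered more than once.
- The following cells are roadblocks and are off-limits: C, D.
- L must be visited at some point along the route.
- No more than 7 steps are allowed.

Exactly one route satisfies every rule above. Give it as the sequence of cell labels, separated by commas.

The budget equals the shortest possible length, so every move has to be on a shortest route through the required cells.
Route from N: left 2 to L, up 1 to I, right 1 to J, up 2 to B, left 1 to A — 7 moves in all.
Check: all required cells visited; 7 ≤ 7 moves.

N, M, L, I, J, F, B, A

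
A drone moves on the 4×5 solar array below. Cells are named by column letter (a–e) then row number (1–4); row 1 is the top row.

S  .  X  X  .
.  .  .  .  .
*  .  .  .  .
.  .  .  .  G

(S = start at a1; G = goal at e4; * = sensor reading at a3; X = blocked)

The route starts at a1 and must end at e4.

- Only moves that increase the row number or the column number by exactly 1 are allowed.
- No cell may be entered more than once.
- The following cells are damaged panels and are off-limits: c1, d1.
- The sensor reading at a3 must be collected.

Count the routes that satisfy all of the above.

A right/down-only route from a1 to e4 makes exactly 3 down-moves and 4 right-moves in some order.
With no other constraints that would be C(7,3) = 35 routes.
Split at a3 and multiply the segment counts (each segment already excludes blocked cells): a1→a3: 1; a3→e4: 5; product = 5.
That gives 5 routes.

5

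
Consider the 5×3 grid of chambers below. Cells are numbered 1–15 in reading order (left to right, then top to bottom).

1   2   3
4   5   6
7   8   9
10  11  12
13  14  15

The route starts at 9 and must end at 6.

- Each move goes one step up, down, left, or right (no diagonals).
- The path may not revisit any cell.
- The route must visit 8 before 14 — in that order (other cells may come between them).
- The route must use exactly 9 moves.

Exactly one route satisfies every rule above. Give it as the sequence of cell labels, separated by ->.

The waypoints must appear in the order 8, 14, with no cell reused.
Route from 9: left 1 to 8, down 2 to 14, left 1 to 13, up 3 to 4, right 2 to 6 — 9 moves in all.
Check: order respected (8 at step 1, 14 at step 3); 9 moves as required.

9 -> 8 -> 11 -> 14 -> 13 -> 10 -> 7 -> 4 -> 5 -> 6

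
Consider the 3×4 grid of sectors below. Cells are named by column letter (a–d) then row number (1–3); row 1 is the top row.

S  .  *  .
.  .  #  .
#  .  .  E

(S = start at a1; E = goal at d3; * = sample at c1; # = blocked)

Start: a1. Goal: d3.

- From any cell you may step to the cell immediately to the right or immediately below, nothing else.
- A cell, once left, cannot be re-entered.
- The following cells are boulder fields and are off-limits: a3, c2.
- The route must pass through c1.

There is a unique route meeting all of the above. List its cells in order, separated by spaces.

Moves only go right or down, so the column and row indices never decrease.
Route from a1: 3× right (reaching d1), 2× down (reaching d3) — 5 moves in all.
Check: all required cells visited.

a1 b1 c1 d1 d2 d3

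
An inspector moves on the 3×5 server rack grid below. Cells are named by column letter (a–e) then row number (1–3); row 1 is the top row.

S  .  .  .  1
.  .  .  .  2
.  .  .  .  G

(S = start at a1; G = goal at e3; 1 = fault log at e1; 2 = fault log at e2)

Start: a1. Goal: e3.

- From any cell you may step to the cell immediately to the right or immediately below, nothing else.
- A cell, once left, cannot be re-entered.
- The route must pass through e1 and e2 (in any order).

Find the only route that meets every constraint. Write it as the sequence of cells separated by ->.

Moves only go right or down, so the column and row indices never decrease.
Route from a1: right 4 to e1, down 2 to e3 — 6 moves in all.
Check: all required cells visited.

a1 -> b1 -> c1 -> d1 -> e1 -> e2 -> e3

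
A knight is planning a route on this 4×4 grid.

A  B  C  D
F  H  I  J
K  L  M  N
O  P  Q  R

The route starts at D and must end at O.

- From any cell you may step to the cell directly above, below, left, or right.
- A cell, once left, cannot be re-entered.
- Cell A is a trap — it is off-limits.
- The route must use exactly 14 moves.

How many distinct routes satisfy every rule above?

Need simple routes of exactly 14 moves from D to O (Manhattan distance 6, so 4 moves are spent on a detour and 4 undoing it).
Enumerating: D J N R Q M I C B H F K L P O | D J N R Q P L M I C B H F K O | D J I C B H F K L M N R Q P O | D C B H F K L M I J N R Q P O.
That gives 4 routes.

4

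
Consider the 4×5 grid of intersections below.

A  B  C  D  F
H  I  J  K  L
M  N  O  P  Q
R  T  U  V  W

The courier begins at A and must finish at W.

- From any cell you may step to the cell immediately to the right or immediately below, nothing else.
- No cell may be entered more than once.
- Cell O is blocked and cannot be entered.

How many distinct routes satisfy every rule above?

A right/down-only route from A to W makes exactly 3 down-moves and 4 right-moves in some order.
With no other constraints that would be C(7,3) = 35 routes.
Subtract routes through each blocked cell (inclusion–exclusion for overlaps): − through O: 18 → 17.
That gives 17 routes.

17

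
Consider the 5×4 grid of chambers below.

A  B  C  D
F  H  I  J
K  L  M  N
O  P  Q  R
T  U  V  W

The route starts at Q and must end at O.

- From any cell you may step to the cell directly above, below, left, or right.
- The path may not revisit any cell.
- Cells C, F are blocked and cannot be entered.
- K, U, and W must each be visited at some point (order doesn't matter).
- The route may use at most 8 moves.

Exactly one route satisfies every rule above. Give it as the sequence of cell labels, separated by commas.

The budget equals the shortest possible length, so every move has to be on a shortest route through the required cells.
Route from Q: right 1 to R, down 1 to W, left 2 to U, up 2 to L, left 1 to K, down 1 to O — 8 moves in all.
Check: all required cells visited; 8 ≤ 8 moves.

Q, R, W, V, U, P, L, K, O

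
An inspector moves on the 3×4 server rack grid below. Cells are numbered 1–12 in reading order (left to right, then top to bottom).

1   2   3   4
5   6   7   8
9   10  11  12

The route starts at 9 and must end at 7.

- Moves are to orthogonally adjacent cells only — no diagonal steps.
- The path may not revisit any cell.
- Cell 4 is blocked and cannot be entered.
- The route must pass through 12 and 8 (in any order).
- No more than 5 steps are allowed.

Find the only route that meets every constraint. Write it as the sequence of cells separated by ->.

Any route must reach 12 and 8 and still end at 7 within 5 moves, so the order of the required stops is forced.
Route from 9: right 3 to 12, up 1 to 8, left 1 to 7 — 5 moves in all.
Check: all required cells visited; 5 ≤ 5 moves.

9 -> 10 -> 11 -> 12 -> 8 -> 7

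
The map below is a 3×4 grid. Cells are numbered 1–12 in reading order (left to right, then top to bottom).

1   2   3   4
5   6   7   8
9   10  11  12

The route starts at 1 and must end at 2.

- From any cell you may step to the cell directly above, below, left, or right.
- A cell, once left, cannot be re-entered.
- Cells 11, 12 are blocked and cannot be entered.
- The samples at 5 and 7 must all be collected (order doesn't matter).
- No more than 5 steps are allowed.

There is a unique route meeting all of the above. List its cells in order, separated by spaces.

1 5 6 7 3 2

The 5-move cap with required stops at 5, 7 leaves no slack for detours.
Route from 1: down 1 to 5, right 2 to 7, up 1 to 3, left 1 to 2 — 5 moves in all.
Check: all required cells visited; 5 ≤ 5 moves.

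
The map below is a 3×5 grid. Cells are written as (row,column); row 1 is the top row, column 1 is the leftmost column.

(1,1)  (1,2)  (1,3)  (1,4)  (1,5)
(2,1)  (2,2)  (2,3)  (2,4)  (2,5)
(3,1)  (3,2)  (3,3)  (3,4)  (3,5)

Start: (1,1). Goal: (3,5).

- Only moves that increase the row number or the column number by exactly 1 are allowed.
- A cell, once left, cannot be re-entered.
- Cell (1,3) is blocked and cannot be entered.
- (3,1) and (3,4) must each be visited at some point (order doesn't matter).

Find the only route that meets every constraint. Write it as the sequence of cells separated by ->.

(1,1) -> (2,1) -> (3,1) -> (3,2) -> (3,3) -> (3,4) -> (3,5)

Moves only go right or down, so the column and row indices never decrease.
Route from (1,1): 2× down (reaching (3,1)), 4× right (reaching (3,5)) — 6 moves in all.
Check: all required cells visited.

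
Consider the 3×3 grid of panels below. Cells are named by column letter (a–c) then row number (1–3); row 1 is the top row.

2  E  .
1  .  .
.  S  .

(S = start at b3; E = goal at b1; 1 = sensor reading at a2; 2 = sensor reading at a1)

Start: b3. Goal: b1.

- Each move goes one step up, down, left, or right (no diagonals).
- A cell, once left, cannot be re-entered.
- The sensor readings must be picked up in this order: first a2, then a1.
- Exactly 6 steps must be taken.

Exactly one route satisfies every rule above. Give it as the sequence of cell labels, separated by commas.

The waypoints must appear in the order a2, a1, with no cell reused.
Route from b3: right 1 to c3, up 1 to c2, left 2 to a2, up 1 to a1, right 1 to b1 — 6 moves in all.
Check: order respected (1 at step 4, 2 at step 5); 6 moves as required.

b3, c3, c2, b2, a2, a1, b1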